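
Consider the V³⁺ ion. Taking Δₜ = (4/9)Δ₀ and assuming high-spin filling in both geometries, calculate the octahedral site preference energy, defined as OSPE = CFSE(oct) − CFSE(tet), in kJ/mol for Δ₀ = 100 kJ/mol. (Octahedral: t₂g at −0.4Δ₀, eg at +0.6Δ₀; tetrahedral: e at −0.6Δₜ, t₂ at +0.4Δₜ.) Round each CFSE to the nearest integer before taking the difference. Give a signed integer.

V is in group 5, so V³⁺ is d² (5 − 3 = 2).
Octahedral high-spin t₂g² eg⁰: CFSE = -0.8 × 100 = -80 kJ/mol.
In a tetrahedral site the filling is e² t₂⁰: CFSE(tet) = -1.2Δₜ = -1.2 × (4/9)(100) = -53 kJ/mol.
OSPE = -80 − (-53) = -27 kJ/mol.

-27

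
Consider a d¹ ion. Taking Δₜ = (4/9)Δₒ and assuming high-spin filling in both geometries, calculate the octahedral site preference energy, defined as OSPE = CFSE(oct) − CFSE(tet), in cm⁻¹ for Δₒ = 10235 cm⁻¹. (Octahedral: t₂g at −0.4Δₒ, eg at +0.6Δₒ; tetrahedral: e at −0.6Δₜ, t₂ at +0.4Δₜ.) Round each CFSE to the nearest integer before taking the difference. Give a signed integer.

-1365

Octahedral high-spin t₂g¹ eg⁰: CFSE = -0.4 × 10235 = -4094 cm⁻¹.
In a tetrahedral site the filling is e¹ t₂⁰: CFSE(tet) = -0.6Δₜ = -0.6 × (4/9)(10235) = -2729 cm⁻¹.
OSPE = -4094 − (-2729) = -1365 cm⁻¹.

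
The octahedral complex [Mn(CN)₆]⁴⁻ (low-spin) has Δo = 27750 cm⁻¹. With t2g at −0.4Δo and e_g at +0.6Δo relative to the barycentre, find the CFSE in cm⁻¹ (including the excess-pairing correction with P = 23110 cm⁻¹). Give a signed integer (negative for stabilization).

-9280

Each CN⁻ contributes -1; 6 × (-1) = -6. With overall charge -4, Mn is in the +2 oxidation state.
Group 7 minus oxidation state +2 gives a d⁵ configuration for Mn²⁺.
Configuration: t2g^5 e_g^0.
CFSE(orbital) = 5×(-0.4Δo) + 0×(0.6Δo) = -2.0Δo; with Δo = 27750 cm⁻¹ that is -55500 cm⁻¹.
High-spin d⁵ would be t2g^3 e_g^2 with 0 pairs; low-spin has 2, so 2 excess pairs cost +2P = +46220 cm⁻¹.
Combining: -55500 + 46220 = -9280 cm⁻¹.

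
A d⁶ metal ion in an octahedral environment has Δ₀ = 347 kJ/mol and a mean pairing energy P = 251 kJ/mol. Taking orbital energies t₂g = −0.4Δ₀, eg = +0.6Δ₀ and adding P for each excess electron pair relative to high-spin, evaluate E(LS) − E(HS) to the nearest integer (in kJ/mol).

-192

High-spin d⁶ fills as t₂g⁴ eg² with CFSE 4(−0.4) + 2(+0.6) = -0.4Δ₀ = -139 kJ/mol.
Low-spin t₂g⁶ eg⁰ gives -2.4Δ₀ = -833 kJ/mol, but forming 2 extra pairs costs 2P = 502 kJ/mol, so E(LS) = -833 + 502 = -331 kJ/mol.
The difference is -331 − (-139) = -192 kJ/mol, so low-spin lies lower.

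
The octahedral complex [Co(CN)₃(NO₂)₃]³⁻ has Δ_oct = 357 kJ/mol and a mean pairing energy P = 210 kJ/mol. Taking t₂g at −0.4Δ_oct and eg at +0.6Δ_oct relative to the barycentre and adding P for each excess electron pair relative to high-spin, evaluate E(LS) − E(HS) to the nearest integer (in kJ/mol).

Ligand charges: 3×(-1) from CN⁻ and 3×(-1) from NO₂⁻ sum to -6; with overall charge -3, Co is +3.
Co³⁺: group 9, so d-count = 9 − 3 = 6.
In the high-spin limit (t₂g⁴ eg²) the orbital term is -0.4Δ_oct = -143 kJ/mol, with no excess pairing.
Low-spin: t₂g⁶ eg⁰, orbital CFSE = -2.4Δ_oct = -857 kJ/mol; plus 2 excess pairs × P = +420 kJ/mol; total -437 kJ/mol.
E(LS) − E(HS) = -437 − (-143) = -294 kJ/mol.

-294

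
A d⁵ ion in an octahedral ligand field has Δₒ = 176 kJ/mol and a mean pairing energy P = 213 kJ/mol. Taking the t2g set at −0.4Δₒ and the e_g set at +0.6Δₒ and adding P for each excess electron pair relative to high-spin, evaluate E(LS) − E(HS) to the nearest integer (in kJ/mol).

In the high-spin limit (t2g^3 e_g^2) the orbital term is 0.0Δₒ = 0 kJ/mol, with no excess pairing.
Low-spin: t2g^5 e_g^0, orbital CFSE = -2.0Δₒ = -352 kJ/mol; plus 2 excess pairs × P = +426 kJ/mol; total 74 kJ/mol.
Thus E(LS) − E(HS) = 74 kJ/mol.

74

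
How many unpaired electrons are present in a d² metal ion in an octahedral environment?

2

For octahedral d² the high- and low-spin configurations coincide.
Configuration: t₂g² eg⁰, giving 2 unpaired electrons.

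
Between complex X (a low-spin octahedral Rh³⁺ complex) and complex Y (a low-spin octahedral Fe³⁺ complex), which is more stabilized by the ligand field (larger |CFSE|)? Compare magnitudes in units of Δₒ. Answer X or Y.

X

X: Rh is in group 9, so Rh³⁺ is d⁶ (9 − 3 = 6); t₂g⁶ eg⁰, CFSE = -2.4Δₒ.
Y: Fe sits in group 8; removing 3 electrons leaves Fe³⁺ with 8 − 3 = 5 d electrons; t2g^5 e_g^0, CFSE = -2.0Δₒ.
So X has the larger |CFSE|.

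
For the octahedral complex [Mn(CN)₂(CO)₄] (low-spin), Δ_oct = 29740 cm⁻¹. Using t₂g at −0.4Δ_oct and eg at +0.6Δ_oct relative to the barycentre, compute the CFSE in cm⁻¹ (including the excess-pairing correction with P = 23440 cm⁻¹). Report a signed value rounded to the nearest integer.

Ligand charges: 2×(-1) from CN⁻ and 4×(+0) from CO sum to -2; with overall charge +0, Mn is +2.
Group 7 minus oxidation state +2 gives a d⁵ configuration for Mn²⁺.
Configuration: t₂g⁵ eg⁰.
The orbital stabilization is -2.0Δ_oct = -2.0 × 29740 = -59480 cm⁻¹.
Relative to high-spin t₂g³ eg² (0 paired), the low-spin configuration has 2 additional pairs, contributing +2 × 23440 = +46880 cm⁻¹.
Combining: -59480 + 46880 = -12600 cm⁻¹.

-12600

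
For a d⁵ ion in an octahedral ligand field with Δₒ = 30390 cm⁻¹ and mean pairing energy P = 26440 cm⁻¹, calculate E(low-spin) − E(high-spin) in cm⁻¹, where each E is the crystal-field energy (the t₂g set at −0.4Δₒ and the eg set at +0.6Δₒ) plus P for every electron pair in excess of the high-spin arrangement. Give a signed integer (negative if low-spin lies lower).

-7900

In the high-spin limit (t₂g³ eg²) the orbital term is 0.0Δₒ = 0 cm⁻¹, with no excess pairing.
Low-spin t₂g⁵ eg⁰ gives -2.0Δₒ = -60780 cm⁻¹, but forming 2 extra pairs costs 2P = 52880 cm⁻¹, so E(LS) = -60780 + 52880 = -7900 cm⁻¹.
The difference is -7900 − (0) = -7900 cm⁻¹, so low-spin lies lower.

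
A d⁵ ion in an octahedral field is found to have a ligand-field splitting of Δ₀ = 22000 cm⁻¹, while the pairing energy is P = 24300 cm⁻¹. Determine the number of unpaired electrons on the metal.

5

Since Δ₀ = 22000 cm⁻¹ < P = 24300 cm⁻¹, the complex adopts the high-spin configuration.
That gives t₂g³ eg².
Unpaired electrons: 5.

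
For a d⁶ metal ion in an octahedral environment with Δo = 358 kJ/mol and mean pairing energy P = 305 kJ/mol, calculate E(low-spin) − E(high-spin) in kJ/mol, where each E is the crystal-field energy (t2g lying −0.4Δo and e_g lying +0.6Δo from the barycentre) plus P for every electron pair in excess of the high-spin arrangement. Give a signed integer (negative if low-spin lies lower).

In the high-spin limit (t2g^4 e_g^2) the orbital term is -0.4Δo = -143 kJ/mol, with no excess pairing.
Low-spin t2g^6 e_g^0 gives -2.4Δo = -859 kJ/mol, but forming 2 extra pairs costs 2P = 610 kJ/mol, so E(LS) = -859 + 610 = -249 kJ/mol.
The difference is -249 − (-143) = -106 kJ/mol, so low-spin lies lower.

-106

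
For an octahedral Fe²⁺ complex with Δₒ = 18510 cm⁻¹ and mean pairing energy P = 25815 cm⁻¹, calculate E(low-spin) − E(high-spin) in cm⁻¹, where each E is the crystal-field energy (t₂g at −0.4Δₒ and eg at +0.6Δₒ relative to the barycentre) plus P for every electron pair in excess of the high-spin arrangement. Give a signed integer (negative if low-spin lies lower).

Fe sits in group 8; removing 2 electrons leaves Fe²⁺ with 8 − 2 = 6 d electrons.
High-spin: t₂g⁴ eg², CFSE = -0.4Δₒ = -7404 cm⁻¹.
Low-spin t₂g⁶ eg⁰ gives -2.4Δₒ = -44424 cm⁻¹, but forming 2 extra pairs costs 2P = 51630 cm⁻¹, so E(LS) = -44424 + 51630 = 7206 cm⁻¹.
E(LS) − E(HS) = 7206 − (-7404) = 14610 cm⁻¹.

14610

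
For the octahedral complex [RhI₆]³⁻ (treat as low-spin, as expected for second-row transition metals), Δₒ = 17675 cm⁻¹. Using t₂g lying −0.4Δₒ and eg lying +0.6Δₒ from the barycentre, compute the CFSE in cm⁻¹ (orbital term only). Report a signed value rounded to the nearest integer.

-42420

Each I⁻ contributes -1; 6 × (-1) = -6. With overall charge -3, Rh is in the +3 oxidation state.
Group 9 minus oxidation state +3 gives a d⁶ configuration for Rh³⁺.
Electron filling gives t₂g⁶ eg⁰.
Orbital CFSE = 6(-0.4) + 0(0.6) = -2.4Δₒ = -2.4 × 17675 = -42420 cm⁻¹.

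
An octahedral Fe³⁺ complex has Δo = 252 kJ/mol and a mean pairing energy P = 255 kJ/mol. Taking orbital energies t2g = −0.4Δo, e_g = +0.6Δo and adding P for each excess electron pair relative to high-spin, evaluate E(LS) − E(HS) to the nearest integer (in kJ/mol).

Group 8 minus oxidation state +3 gives a d⁵ configuration for Fe³⁺.
High-spin d⁵ fills as t2g^3 e_g^2 with CFSE 3(−0.4) + 2(+0.6) = 0.0Δo = 0 kJ/mol.
Low-spin: t2g^5 e_g^0, orbital CFSE = -2.0Δo = -504 kJ/mol; plus 2 excess pairs × P = +510 kJ/mol; total 6 kJ/mol.
E(LS) − E(HS) = 6 − (0) = 6 kJ/mol.

6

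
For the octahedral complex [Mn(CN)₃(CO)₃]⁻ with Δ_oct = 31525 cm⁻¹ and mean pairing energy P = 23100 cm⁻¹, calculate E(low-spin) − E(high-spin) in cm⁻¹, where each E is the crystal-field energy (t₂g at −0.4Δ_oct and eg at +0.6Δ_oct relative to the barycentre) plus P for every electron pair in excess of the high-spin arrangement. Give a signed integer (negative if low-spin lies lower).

-16850

Ligand charges: 3×(-1) from CN⁻ and 3×(+0) from CO sum to -3; with overall charge -1, Mn is +2.
Mn is in group 7, so Mn²⁺ is d⁵ (7 − 2 = 5).
High-spin: t₂g³ eg², CFSE = 0.0Δ_oct = 0 cm⁻¹.
For low-spin the configuration is t₂g⁵ eg⁰: orbital energy -2.0 × 31525 = -63050 cm⁻¹, and 2 additional pairs relative to high-spin add 46200 cm⁻¹, giving -16850 cm⁻¹.
E(LS) − E(HS) = -16850 − (0) = -16850 cm⁻¹.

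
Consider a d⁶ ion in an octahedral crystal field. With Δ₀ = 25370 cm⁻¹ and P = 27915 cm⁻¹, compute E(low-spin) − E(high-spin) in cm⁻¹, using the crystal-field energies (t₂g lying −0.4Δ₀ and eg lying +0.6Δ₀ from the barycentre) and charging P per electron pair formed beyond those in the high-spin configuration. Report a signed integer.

In the high-spin limit (t₂g⁴ eg²) the orbital term is -0.4Δ₀ = -10148 cm⁻¹, with no excess pairing.
Low-spin: t₂g⁶ eg⁰, orbital CFSE = -2.4Δ₀ = -60888 cm⁻¹; plus 2 excess pairs × P = +55830 cm⁻¹; total -5058 cm⁻¹.
The difference is -5058 − (-10148) = 5090 cm⁻¹, so high-spin lies lower.

5090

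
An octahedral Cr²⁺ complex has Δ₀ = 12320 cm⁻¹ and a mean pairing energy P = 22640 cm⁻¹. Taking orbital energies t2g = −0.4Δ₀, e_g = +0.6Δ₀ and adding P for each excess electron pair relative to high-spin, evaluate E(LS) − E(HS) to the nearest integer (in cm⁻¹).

10320

Cr sits in group 6; removing 2 electrons leaves Cr²⁺ with 6 − 2 = 4 d electrons.
High-spin: t2g^3 e_g^1, CFSE = -0.6Δ₀ = -7392 cm⁻¹.
Low-spin t2g^4 e_g^0 gives -1.6Δ₀ = -19712 cm⁻¹, but forming 1 extra pair costs 1P = 22640 cm⁻¹, so E(LS) = -19712 + 22640 = 2928 cm⁻¹.
The difference is 2928 − (-7392) = 10320 cm⁻¹, so high-spin lies lower.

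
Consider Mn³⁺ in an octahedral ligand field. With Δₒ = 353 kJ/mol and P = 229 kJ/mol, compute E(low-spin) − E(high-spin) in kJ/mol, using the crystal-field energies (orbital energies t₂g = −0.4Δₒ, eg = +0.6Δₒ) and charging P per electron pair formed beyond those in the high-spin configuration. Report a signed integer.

Mn sits in group 7; removing 3 electrons leaves Mn³⁺ with 7 − 3 = 4 d electrons.
High-spin d⁴ fills as t₂g³ eg¹ with CFSE 3(−0.4) + 1(+0.6) = -0.6Δₒ = -212 kJ/mol.
For low-spin the configuration is t₂g⁴ eg⁰: orbital energy -1.6 × 353 = -565 kJ/mol, and 1 additional pair relative to high-spin adds 229 kJ/mol, giving -336 kJ/mol.
The difference is -336 − (-212) = -124 kJ/mol, so low-spin lies lower.

-124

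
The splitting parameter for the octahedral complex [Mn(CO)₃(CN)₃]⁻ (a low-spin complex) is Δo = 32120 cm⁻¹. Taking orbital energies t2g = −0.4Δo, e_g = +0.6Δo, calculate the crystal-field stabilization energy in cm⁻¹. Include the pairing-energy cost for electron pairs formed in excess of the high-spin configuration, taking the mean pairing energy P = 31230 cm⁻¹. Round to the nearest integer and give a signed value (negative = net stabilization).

Ligand charges: 3×(+0) from CO and 3×(-1) from CN⁻ sum to -3; with overall charge -1, Mn is +2.
Mn is in group 7, so Mn²⁺ is d⁵ (7 − 2 = 5).
The d⁵ electrons fill as t2g^5 e_g^0.
The orbital stabilization is -2.0Δo = -2.0 × 32120 = -64240 cm⁻¹.
High-spin d⁵ would be t2g^3 e_g^2 with 0 pairs; low-spin has 2, so 2 excess pairs cost +2P = +62460 cm⁻¹.
Combining: -64240 + 62460 = -1780 cm⁻¹.

-1780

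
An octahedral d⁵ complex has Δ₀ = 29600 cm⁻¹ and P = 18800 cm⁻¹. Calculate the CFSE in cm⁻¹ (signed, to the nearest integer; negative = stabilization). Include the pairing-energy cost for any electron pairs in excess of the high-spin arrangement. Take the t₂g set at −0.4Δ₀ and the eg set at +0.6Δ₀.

-21600

Δ₀ > P, so pairing is preferred: the ground state is low-spin.
Filling d⁵ accordingly: t₂g⁵ eg⁰.
Orbital CFSE = -2.0Δ₀ = -2.0 × 29600 = -59200 cm⁻¹.
Excess pairs vs high-spin: 2 − 0 = 2; pairing cost = +37600 cm⁻¹.
Net CFSE = -59200 + 37600 = -21600 cm⁻¹.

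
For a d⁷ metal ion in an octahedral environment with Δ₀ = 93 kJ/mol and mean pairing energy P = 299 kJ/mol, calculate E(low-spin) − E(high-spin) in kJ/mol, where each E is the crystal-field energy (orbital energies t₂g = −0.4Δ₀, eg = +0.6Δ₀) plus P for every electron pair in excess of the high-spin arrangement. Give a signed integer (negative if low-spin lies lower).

206

High-spin d⁷ fills as t₂g⁵ eg² with CFSE 5(−0.4) + 2(+0.6) = -0.8Δ₀ = -74 kJ/mol.
Low-spin: t₂g⁶ eg¹, orbital CFSE = -1.8Δ₀ = -167 kJ/mol; plus 1 excess pair × P = +299 kJ/mol; total 132 kJ/mol.
The difference is 132 − (-74) = 206 kJ/mol, so high-spin lies lower.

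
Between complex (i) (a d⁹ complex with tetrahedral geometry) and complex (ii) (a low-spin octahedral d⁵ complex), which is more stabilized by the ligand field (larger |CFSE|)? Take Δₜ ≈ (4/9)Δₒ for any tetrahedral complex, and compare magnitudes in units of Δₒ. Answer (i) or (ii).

(ii)

(i): With tetrahedral geometry the complex is necessarily high-spin; e^4 t2^5, CFSE = -0.4Δₜ ≈ -0.18Δₒ.
(ii): t₂g⁵ eg⁰, CFSE = -2.0Δₒ.
So (ii) has the larger |CFSE|.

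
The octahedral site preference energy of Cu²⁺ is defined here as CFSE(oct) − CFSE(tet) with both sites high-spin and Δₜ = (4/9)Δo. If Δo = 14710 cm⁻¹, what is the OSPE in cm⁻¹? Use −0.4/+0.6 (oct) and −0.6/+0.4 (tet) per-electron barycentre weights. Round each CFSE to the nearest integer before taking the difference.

-6211

Cu²⁺: group 11, so d-count = 11 − 2 = 9.
Octahedral high-spin t₂g⁶ eg³: CFSE = -0.6 × 14710 = -8826 cm⁻¹.
Tetrahedral e⁴ t₂⁵ gives -0.4Δₜ = -0.4 × (4/9) × 14710 = -2615 cm⁻¹.
OSPE = -8826 − (-2615) = -6211 cm⁻¹.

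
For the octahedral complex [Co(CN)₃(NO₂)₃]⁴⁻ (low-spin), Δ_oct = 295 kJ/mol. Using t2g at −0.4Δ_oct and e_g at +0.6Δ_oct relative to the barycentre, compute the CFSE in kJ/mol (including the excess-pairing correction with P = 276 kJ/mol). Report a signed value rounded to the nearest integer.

Ligand charges: 3×(-1) from CN⁻ and 3×(-1) from NO₂⁻ sum to -6; with overall charge -4, Co is +2.
Co sits in group 9; removing 2 electrons leaves Co²⁺ with 9 − 2 = 7 d electrons.
Configuration: t2g^6 e_g^1.
Orbital CFSE = 6(-0.4) + 1(0.6) = -1.8Δ_oct = -1.8 × 295 = -531 kJ/mol.
High-spin d⁷ would be t2g^5 e_g^2 with 2 pairs; low-spin has 3, so 1 excess pair costs +1P = +276 kJ/mol.
Net CFSE = -531 + 276 = -255 kJ/mol.

-255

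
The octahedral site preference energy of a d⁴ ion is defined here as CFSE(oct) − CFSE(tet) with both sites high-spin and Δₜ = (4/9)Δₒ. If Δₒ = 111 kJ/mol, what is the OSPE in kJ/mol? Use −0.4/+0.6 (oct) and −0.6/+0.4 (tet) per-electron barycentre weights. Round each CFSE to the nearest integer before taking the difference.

-47

Octahedral (high-spin): t₂g³ eg¹, CFSE = 3(−0.4) + 1(+0.6) = -0.6Δₒ = -0.6 × 111 = -67 kJ/mol.
Tetrahedral: e² t₂², CFSE = 2(−0.6) + 2(+0.4) = -0.4Δₜ = -0.4 × (4/9) × 111 = -20 kJ/mol.
Subtracting, OSPE = -67 − (-20) = -47 kJ/mol.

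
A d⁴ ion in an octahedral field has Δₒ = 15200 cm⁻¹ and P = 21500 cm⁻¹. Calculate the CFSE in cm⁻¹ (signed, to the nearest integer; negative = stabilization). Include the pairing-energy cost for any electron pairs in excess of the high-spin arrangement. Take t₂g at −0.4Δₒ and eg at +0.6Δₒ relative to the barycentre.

-9120

Since Δₒ = 15200 cm⁻¹ < P = 21500 cm⁻¹, the complex adopts the high-spin configuration.
Configuration: t₂g³ eg¹.
Orbital CFSE = -0.6Δₒ = -0.6 × 15200 = -9120 cm⁻¹.
High-spin has no excess pairs, so no pairing correction applies.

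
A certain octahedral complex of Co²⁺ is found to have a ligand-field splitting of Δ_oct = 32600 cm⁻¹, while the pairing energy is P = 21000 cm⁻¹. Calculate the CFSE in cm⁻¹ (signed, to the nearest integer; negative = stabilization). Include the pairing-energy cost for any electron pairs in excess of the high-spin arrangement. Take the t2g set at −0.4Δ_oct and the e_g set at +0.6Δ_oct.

Group 9 minus oxidation state +2 gives a d⁷ configuration for Co²⁺.
Δ_oct > P, so pairing is preferred: the ground state is low-spin.
Filling d⁷ accordingly: t2g^6 e_g^1.
Orbital CFSE = -1.8Δ_oct = -1.8 × 32600 = -58680 cm⁻¹.
Excess pairs vs high-spin: 3 − 2 = 1; pairing cost = +21000 cm⁻¹.
Net CFSE = -58680 + 21000 = -37680 cm⁻¹.

-37680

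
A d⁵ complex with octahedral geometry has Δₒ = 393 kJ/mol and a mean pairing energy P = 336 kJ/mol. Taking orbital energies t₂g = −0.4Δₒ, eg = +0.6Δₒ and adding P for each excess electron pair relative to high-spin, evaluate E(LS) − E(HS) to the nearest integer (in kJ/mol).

In the high-spin limit (t₂g³ eg²) the orbital term is 0.0Δₒ = 0 kJ/mol, with no excess pairing.
Low-spin: t₂g⁵ eg⁰, orbital CFSE = -2.0Δₒ = -786 kJ/mol; plus 2 excess pairs × P = +672 kJ/mol; total -114 kJ/mol.
The difference is -114 − (0) = -114 kJ/mol, so low-spin lies lower.

-114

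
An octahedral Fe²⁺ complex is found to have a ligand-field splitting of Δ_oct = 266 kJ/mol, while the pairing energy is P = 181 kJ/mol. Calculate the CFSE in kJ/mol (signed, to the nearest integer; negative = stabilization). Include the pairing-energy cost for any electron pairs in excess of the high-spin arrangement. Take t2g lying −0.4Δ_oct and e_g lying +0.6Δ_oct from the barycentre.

Group 8 minus oxidation state +2 gives a d⁶ configuration for Fe²⁺.
Δ_oct > P, so pairing is preferred: the ground state is low-spin.
Filling d⁶ accordingly: t2g^6 e_g^0.
Orbital CFSE = -2.4Δ_oct = -2.4 × 266 = -638 kJ/mol.
Excess pairs vs high-spin: 3 − 1 = 2; pairing cost = +362 kJ/mol.
Net CFSE = -638 + 362 = -276 kJ/mol.

-276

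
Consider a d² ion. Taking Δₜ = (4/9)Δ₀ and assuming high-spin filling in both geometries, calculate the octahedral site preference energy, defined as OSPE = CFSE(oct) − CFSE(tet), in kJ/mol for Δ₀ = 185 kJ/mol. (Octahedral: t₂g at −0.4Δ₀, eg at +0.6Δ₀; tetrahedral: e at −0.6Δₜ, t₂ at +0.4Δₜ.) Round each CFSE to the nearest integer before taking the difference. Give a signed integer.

Octahedral (high-spin): t2g^2 e_g^0, CFSE = 2(−0.4) + 0(+0.6) = -0.8Δ₀ = -0.8 × 185 = -148 kJ/mol.
Tetrahedral: e^2 t2^0, CFSE = 2(−0.6) + 0(+0.4) = -1.2Δₜ = -1.2 × (4/9) × 185 = -99 kJ/mol.
OSPE = -148 − (-99) = -49 kJ/mol.

-49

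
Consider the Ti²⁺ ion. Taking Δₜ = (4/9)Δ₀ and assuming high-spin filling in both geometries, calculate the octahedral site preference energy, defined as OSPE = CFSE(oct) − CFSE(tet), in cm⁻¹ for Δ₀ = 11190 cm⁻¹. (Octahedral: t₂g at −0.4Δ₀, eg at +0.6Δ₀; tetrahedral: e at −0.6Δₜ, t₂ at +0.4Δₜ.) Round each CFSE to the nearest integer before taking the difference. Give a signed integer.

Ti²⁺: group 4, so d-count = 4 − 2 = 2.
In an octahedral site d² (HS) is t₂g² eg⁰, giving CFSE(oct) = -0.8Δ₀ = -8952 cm⁻¹.
Tetrahedral e² t₂⁰ gives -1.2Δₜ = -1.2 × (4/9) × 11190 = -5968 cm⁻¹.
OSPE = CFSE(oct) − CFSE(tet) = -8952 − (-5968) = -2984 cm⁻¹.

-2984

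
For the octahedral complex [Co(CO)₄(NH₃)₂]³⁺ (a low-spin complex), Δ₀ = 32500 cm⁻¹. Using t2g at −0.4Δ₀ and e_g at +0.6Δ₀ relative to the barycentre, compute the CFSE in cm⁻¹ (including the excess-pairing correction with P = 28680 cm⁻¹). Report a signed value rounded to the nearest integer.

Ligand charges: 4×(+0) from CO and 2×(+0) from NH₃ sum to +0; with overall charge +3, Co is +3.
Group 9 minus oxidation state +3 gives a d⁶ configuration for Co³⁺.
Configuration: t2g^6 e_g^0.
CFSE(orbital) = 6×(-0.4Δ₀) + 0×(0.6Δ₀) = -2.4Δ₀; with Δ₀ = 32500 cm⁻¹ that is -78000 cm⁻¹.
Relative to high-spin t2g^4 e_g^2 (1 paired), the low-spin configuration has 2 additional pairs, contributing +2 × 28680 = +57360 cm⁻¹.
Combining: -78000 + 57360 = -20640 cm⁻¹.

-20640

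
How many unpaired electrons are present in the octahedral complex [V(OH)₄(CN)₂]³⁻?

Ligand charges: 4×(-1) from OH⁻ and 2×(-1) from CN⁻ sum to -6; with overall charge -3, V is +3.
Group 5 minus oxidation state +3 gives a d² configuration for V³⁺.
Configuration: t2g^2 e_g^0, giving 2 unpaired electrons.

2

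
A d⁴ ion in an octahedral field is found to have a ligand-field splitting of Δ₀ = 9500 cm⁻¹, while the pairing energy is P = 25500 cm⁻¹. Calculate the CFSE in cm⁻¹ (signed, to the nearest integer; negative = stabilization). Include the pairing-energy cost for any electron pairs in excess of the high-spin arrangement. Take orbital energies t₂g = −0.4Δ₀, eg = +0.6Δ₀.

Δ₀ < P, so pairing is avoided: the ground state is high-spin.
That gives t₂g³ eg¹.
Orbital CFSE = -0.6Δ₀ = -0.6 × 9500 = -5700 cm⁻¹.
High-spin has no excess pairs, so no pairing correction applies.

-5700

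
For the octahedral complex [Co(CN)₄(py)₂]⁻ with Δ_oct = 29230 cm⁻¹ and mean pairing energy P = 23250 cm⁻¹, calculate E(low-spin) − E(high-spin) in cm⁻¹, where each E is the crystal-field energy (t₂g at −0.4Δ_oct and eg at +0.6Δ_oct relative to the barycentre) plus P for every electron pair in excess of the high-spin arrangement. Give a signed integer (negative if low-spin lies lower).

Ligand charges: 4×(-1) from CN⁻ and 2×(+0) from py sum to -4; with overall charge -1, Co is +3.
Co is in group 9, so Co³⁺ is d⁶ (9 − 3 = 6).
In the high-spin limit (t₂g⁴ eg²) the orbital term is -0.4Δ_oct = -11692 cm⁻¹, with no excess pairing.
For low-spin the configuration is t₂g⁶ eg⁰: orbital energy -2.4 × 29230 = -70152 cm⁻¹, and 2 additional pairs relative to high-spin add 46500 cm⁻¹, giving -23652 cm⁻¹.
E(LS) − E(HS) = -23652 − (-11692) = -11960 cm⁻¹.

-11960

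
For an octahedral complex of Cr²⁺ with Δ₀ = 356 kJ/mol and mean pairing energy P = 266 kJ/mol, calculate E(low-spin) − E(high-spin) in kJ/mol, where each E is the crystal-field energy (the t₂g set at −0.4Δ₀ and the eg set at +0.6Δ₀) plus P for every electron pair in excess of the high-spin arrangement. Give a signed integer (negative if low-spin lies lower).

Group 6 minus oxidation state +2 gives a d⁴ configuration for Cr²⁺.
High-spin d⁴ fills as t₂g³ eg¹ with CFSE 3(−0.4) + 1(+0.6) = -0.6Δ₀ = -214 kJ/mol.
Low-spin: t₂g⁴ eg⁰, orbital CFSE = -1.6Δ₀ = -570 kJ/mol; plus 1 excess pair × P = +266 kJ/mol; total -304 kJ/mol.
Thus E(LS) − E(HS) = -90 kJ/mol.

-90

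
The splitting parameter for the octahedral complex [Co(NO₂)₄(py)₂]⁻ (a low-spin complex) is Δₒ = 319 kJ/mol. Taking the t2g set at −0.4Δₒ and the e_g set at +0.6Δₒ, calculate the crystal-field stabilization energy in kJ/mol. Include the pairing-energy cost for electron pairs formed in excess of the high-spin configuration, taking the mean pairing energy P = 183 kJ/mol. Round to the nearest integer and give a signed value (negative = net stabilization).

-400

Ligand charges: 4×(-1) from NO₂⁻ and 2×(+0) from py sum to -4; with overall charge -1, Co is +3.
Co³⁺: group 9, so d-count = 9 − 3 = 6.
Electron filling gives t2g^6 e_g^0.
Orbital CFSE = 6(-0.4) + 0(0.6) = -2.4Δₒ = -2.4 × 319 = -766 kJ/mol.
Pairing penalty: 3 pairs vs 1 in the high-spin reference → 2 extra × P = 366 kJ/mol.
Combining: -766 + 366 = -400 kJ/mol.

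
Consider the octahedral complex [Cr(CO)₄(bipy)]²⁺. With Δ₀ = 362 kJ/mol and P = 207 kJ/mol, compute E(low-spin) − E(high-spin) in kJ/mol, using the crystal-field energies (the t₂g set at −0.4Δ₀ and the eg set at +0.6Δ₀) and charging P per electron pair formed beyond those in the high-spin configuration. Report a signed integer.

-155

Ligand charges: 4×(+0) from CO and 1×(+0) from bipy sum to +0; with overall charge +2, Cr is +2.
Cr²⁺: group 6, so d-count = 6 − 2 = 4.
High-spin d⁴ fills as t₂g³ eg¹ with CFSE 3(−0.4) + 1(+0.6) = -0.6Δ₀ = -217 kJ/mol.
Low-spin: t₂g⁴ eg⁰, orbital CFSE = -1.6Δ₀ = -579 kJ/mol; plus 1 excess pair × P = +207 kJ/mol; total -372 kJ/mol.
Thus E(LS) − E(HS) = -155 kJ/mol.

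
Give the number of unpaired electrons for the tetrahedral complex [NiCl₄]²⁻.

2

Each Cl⁻ contributes -1; 4 × (-1) = -4. With overall charge -2, Ni is in the +2 oxidation state.
Ni is in group 10, so Ni²⁺ is d⁸ (10 − 2 = 8).
Tetrahedral fields are weak (Δₜ ≈ 4/9 Δₒ), so electrons fill high-spin.
Configuration: e⁴ t₂⁴, giving 2 unpaired electrons.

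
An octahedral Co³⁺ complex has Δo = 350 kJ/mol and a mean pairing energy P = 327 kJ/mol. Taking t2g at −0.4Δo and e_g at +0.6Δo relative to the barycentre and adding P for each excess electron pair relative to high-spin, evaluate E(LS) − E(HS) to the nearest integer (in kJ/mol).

-46

Group 9 minus oxidation state +3 gives a d⁶ configuration for Co³⁺.
High-spin d⁶ fills as t2g^4 e_g^2 with CFSE 4(−0.4) + 2(+0.6) = -0.4Δo = -140 kJ/mol.
Low-spin: t2g^6 e_g^0, orbital CFSE = -2.4Δo = -840 kJ/mol; plus 2 excess pairs × P = +654 kJ/mol; total -186 kJ/mol.
Thus E(LS) − E(HS) = -46 kJ/mol.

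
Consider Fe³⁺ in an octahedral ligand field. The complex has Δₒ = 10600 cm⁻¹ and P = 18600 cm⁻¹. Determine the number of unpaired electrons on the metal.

Group 8 minus oxidation state +3 gives a d⁵ configuration for Fe³⁺.
With Δₒ < P the complex is high-spin.
That gives t₂g³ eg².
Unpaired electrons: 5.

5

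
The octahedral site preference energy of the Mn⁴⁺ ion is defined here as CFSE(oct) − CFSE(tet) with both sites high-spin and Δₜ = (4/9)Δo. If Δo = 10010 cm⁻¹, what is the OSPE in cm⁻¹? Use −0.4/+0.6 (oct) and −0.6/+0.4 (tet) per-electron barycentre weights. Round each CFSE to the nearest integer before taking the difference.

Mn⁴⁺: group 7, so d-count = 7 − 4 = 3.
In an octahedral site d³ (HS) is t₂g³ eg⁰, giving CFSE(oct) = -1.2Δo = -12012 cm⁻¹.
Tetrahedral e² t₂¹ gives -0.8Δₜ = -0.8 × (4/9) × 10010 = -3559 cm⁻¹.
OSPE = CFSE(oct) − CFSE(tet) = -12012 − (-3559) = -8453 cm⁻¹.

-8453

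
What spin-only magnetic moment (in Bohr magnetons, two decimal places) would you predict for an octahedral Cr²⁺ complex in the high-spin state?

4.90 Bohr magnetons

Cr²⁺: group 6, so d-count = 6 − 2 = 4.
Configuration: t₂g³ eg¹ → 4 unpaired electrons.
μ(spin-only) = √[4(4+2)] = √24 ≈ 4.90 Bohr magnetons.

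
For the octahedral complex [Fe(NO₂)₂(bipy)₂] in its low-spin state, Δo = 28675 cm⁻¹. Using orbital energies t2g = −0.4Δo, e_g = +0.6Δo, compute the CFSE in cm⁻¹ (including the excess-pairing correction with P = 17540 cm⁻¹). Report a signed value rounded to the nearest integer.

-33740

Ligand charges: 2×(-1) from NO₂⁻ and 2×(+0) from bipy sum to -2; with overall charge +0, Fe is +2.
Fe is in group 8, so Fe²⁺ is d⁶ (8 − 2 = 6).
The d⁶ electrons fill as t2g^6 e_g^0.
Orbital CFSE = 6(-0.4) + 0(0.6) = -2.4Δo = -2.4 × 28675 = -68820 cm⁻¹.
Relative to high-spin t2g^4 e_g^2 (1 paired), the low-spin configuration has 2 additional pairs, contributing +2 × 17540 = +35080 cm⁻¹.
Combining: -68820 + 35080 = -33740 cm⁻¹.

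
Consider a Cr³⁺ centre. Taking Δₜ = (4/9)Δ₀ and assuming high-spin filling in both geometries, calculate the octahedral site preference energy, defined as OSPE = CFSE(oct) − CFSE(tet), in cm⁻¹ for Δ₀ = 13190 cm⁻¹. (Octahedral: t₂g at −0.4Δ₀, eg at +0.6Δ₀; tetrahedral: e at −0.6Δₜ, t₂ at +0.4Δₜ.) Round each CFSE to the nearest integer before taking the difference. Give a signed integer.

-11138

Cr³⁺: group 6, so d-count = 6 − 3 = 3.
Octahedral high-spin t₂g³ eg⁰: CFSE = -1.2 × 13190 = -15828 cm⁻¹.
Tetrahedral: e² t₂¹, CFSE = 2(−0.6) + 1(+0.4) = -0.8Δₜ = -0.8 × (4/9) × 13190 = -4690 cm⁻¹.
Subtracting, OSPE = -15828 − (-4690) = -11138 cm⁻¹.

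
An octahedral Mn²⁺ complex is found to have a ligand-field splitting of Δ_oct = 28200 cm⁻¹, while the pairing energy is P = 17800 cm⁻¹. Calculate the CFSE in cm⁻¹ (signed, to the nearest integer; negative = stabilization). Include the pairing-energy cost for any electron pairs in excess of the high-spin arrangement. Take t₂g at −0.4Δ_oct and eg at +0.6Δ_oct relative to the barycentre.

Mn²⁺: group 7, so d-count = 7 − 2 = 5.
Here Δ_oct > P (28200 > 17800), so the low-spin state is favoured.
Configuration: t₂g⁵ eg⁰.
Orbital CFSE = -2.0Δ_oct = -2.0 × 28200 = -56400 cm⁻¹.
Excess pairs vs high-spin: 2 − 0 = 2; pairing cost = +35600 cm⁻¹.
Net CFSE = -56400 + 35600 = -20800 cm⁻¹.

-20800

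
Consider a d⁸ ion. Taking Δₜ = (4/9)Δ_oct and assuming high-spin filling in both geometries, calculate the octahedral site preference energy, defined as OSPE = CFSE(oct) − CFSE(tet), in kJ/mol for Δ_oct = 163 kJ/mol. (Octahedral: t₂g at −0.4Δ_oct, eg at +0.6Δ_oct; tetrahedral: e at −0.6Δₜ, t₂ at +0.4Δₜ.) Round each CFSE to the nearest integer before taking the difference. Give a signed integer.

Octahedral (high-spin): t2g^6 e_g^2, CFSE = 6(−0.4) + 2(+0.6) = -1.2Δ_oct = -1.2 × 163 = -196 kJ/mol.
Tetrahedral: e^4 t2^4, CFSE = 4(−0.6) + 4(+0.4) = -0.8Δₜ = -0.8 × (4/9) × 163 = -58 kJ/mol.
OSPE = -196 − (-58) = -138 kJ/mol.

-138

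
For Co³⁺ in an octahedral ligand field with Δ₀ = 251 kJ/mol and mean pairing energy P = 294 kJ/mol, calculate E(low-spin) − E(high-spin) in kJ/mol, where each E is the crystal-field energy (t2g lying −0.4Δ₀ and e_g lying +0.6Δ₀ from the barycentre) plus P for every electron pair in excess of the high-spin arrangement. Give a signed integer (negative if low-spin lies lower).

86

Group 9 minus oxidation state +3 gives a d⁶ configuration for Co³⁺.
High-spin: t2g^4 e_g^2, CFSE = -0.4Δ₀ = -100 kJ/mol.
For low-spin the configuration is t2g^6 e_g^0: orbital energy -2.4 × 251 = -602 kJ/mol, and 2 additional pairs relative to high-spin add 588 kJ/mol, giving -14 kJ/mol.
Thus E(LS) − E(HS) = 86 kJ/mol.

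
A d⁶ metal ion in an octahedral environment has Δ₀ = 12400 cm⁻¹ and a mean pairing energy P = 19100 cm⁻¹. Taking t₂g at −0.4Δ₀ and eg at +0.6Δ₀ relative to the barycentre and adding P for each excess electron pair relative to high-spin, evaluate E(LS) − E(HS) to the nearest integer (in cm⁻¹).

High-spin d⁶ fills as t₂g⁴ eg² with CFSE 4(−0.4) + 2(+0.6) = -0.4Δ₀ = -4960 cm⁻¹.
Low-spin: t₂g⁶ eg⁰, orbital CFSE = -2.4Δ₀ = -29760 cm⁻¹; plus 2 excess pairs × P = +38200 cm⁻¹; total 8440 cm⁻¹.
E(LS) − E(HS) = 8440 − (-4960) = 13400 cm⁻¹.

13400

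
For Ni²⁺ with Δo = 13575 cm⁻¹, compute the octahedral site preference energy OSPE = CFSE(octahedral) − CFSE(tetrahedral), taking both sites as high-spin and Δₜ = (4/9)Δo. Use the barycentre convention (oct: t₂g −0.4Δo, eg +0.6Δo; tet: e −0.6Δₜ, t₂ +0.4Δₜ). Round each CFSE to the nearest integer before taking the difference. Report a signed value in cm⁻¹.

-11463

Ni²⁺: group 10, so d-count = 10 − 2 = 8.
Octahedral (high-spin): t2g^6 e_g^2, CFSE = 6(−0.4) + 2(+0.6) = -1.2Δo = -1.2 × 13575 = -16290 cm⁻¹.
Tetrahedral e^4 t2^4 gives -0.8Δₜ = -0.8 × (4/9) × 13575 = -4827 cm⁻¹.
Subtracting, OSPE = -16290 − (-4827) = -11463 cm⁻¹.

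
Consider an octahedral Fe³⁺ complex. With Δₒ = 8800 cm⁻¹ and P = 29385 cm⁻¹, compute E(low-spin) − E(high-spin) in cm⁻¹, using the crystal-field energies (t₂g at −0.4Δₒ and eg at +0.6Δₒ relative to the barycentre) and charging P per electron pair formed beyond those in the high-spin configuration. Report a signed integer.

41170

Fe sits in group 8; removing 3 electrons leaves Fe³⁺ with 8 − 3 = 5 d electrons.
High-spin d⁵ fills as t₂g³ eg² with CFSE 3(−0.4) + 2(+0.6) = 0.0Δₒ = 0 cm⁻¹.
Low-spin t₂g⁵ eg⁰ gives -2.0Δₒ = -17600 cm⁻¹, but forming 2 extra pairs costs 2P = 58770 cm⁻¹, so E(LS) = -17600 + 58770 = 41170 cm⁻¹.
E(LS) − E(HS) = 41170 − (0) = 41170 cm⁻¹.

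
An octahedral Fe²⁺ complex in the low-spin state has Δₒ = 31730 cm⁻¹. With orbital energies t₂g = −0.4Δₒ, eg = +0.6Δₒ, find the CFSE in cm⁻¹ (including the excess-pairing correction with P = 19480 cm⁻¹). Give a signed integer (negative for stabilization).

-37192

Fe²⁺: group 8, so d-count = 8 − 2 = 6.
Electron filling gives t₂g⁶ eg⁰.
Orbital CFSE = 6(-0.4) + 0(0.6) = -2.4Δₒ = -2.4 × 31730 = -76152 cm⁻¹.
High-spin d⁶ would be t₂g⁴ eg² with 1 pair; low-spin has 3, so 2 excess pairs cost +2P = +38960 cm⁻¹.
Net CFSE = -76152 + 38960 = -37192 cm⁻¹.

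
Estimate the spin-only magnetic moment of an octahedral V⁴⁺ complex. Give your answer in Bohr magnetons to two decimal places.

1.73 Bohr magnetons

V is in group 5, so V⁴⁺ is d¹ (5 − 4 = 1).
Configuration: t2g^1 e_g^0 → 1 unpaired electron.
μ(spin-only) = √[1(1+2)] = √3 ≈ 1.73 Bohr magnetons.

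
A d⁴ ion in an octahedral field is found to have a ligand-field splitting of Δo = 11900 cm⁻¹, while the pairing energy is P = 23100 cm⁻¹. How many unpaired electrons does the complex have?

4

Since Δo = 11900 cm⁻¹ < P = 23100 cm⁻¹, the complex adopts the high-spin configuration.
Filling d⁴ accordingly: t2g^3 e_g^1.
Unpaired electrons: 4.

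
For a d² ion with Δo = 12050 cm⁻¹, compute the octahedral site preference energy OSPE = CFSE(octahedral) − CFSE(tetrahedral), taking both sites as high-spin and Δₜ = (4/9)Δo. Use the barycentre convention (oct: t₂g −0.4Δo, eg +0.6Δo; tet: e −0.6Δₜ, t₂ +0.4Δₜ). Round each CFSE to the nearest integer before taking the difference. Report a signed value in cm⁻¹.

-3213

Octahedral high-spin t2g^2 e_g^0: CFSE = -0.8 × 12050 = -9640 cm⁻¹.
Tetrahedral: e^2 t2^0, CFSE = 2(−0.6) + 0(+0.4) = -1.2Δₜ = -1.2 × (4/9) × 12050 = -6427 cm⁻¹.
OSPE = -9640 − (-6427) = -3213 cm⁻¹.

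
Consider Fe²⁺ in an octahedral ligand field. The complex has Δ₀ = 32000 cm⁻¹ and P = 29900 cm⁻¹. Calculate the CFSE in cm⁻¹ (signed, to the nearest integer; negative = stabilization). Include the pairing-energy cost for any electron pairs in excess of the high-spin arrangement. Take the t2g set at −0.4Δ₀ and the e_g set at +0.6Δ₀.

-17000

Fe is in group 8, so Fe²⁺ is d⁶ (8 − 2 = 6).
Δ₀ > P, so pairing is preferred: the ground state is low-spin.
Filling d⁶ accordingly: t2g^6 e_g^0.
Orbital CFSE = -2.4Δ₀ = -2.4 × 32000 = -76800 cm⁻¹.
Excess pairs vs high-spin: 3 − 1 = 2; pairing cost = +59800 cm⁻¹.
Net CFSE = -76800 + 59800 = -17000 cm⁻¹.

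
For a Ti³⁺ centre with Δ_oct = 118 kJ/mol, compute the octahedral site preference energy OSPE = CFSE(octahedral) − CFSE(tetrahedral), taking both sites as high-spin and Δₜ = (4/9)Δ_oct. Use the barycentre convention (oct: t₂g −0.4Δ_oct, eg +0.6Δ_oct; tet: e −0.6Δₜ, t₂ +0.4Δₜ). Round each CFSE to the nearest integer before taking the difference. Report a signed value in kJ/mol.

-16

Ti sits in group 4; removing 3 electrons leaves Ti³⁺ with 4 − 3 = 1 d electrons.
In an octahedral site d¹ (HS) is t₂g¹ eg⁰, giving CFSE(oct) = -0.4Δ_oct = -47 kJ/mol.
In a tetrahedral site the filling is e¹ t₂⁰: CFSE(tet) = -0.6Δₜ = -0.6 × (4/9)(118) = -31 kJ/mol.
OSPE = -47 − (-31) = -16 kJ/mol.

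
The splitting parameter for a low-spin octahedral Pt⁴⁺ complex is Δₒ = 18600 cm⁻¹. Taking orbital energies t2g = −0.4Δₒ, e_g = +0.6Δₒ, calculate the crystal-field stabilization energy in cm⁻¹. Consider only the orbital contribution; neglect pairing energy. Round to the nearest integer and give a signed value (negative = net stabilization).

Pt⁴⁺: group 10, so d-count = 10 − 4 = 6.
Electron filling gives t2g^6 e_g^0.
The orbital stabilization is -2.4Δₒ = -2.4 × 18600 = -44640 cm⁻¹.

-44640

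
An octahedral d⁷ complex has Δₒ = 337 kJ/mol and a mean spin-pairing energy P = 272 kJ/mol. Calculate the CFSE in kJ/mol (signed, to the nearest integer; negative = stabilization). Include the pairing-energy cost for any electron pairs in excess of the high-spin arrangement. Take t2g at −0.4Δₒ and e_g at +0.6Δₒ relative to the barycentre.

Here Δₒ > P (337 > 272), so the low-spin state is favoured.
Configuration: t2g^6 e_g^1.
Orbital CFSE = -1.8Δₒ = -1.8 × 337 = -607 kJ/mol.
Excess pairs vs high-spin: 3 − 2 = 1; pairing cost = +272 kJ/mol.
Net CFSE = -607 + 272 = -335 kJ/mol.

-335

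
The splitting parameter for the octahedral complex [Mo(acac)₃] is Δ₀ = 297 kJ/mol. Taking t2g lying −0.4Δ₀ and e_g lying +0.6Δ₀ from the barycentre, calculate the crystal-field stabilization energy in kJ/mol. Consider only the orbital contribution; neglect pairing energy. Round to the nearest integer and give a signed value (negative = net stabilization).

-356

Each acac⁻ contributes -1; 3 × (-1) = -3. With overall charge +0, Mo is in the +3 oxidation state.
Mo is in group 6, so Mo³⁺ is d³ (6 − 3 = 3).
For octahedral d³ the high- and low-spin configurations coincide.
Electron filling gives t2g^3 e_g^0.
The orbital stabilization is -1.2Δ₀ = -1.2 × 297 = -356 kJ/mol.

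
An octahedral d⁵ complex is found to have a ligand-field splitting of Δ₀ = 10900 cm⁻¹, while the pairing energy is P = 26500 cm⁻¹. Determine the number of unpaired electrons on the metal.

5

Here Δ₀ < P (10900 < 26500), so the high-spin state is favoured.
Configuration: t₂g³ eg².
Unpaired electrons: 5.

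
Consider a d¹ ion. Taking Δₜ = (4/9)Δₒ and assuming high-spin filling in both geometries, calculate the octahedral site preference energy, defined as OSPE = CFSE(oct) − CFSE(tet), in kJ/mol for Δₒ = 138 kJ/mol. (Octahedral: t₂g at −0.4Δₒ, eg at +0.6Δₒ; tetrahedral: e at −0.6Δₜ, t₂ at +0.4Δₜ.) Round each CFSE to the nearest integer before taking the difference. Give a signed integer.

-18

In an octahedral site d¹ (HS) is t2g^1 e_g^0, giving CFSE(oct) = -0.4Δₒ = -55 kJ/mol.
Tetrahedral e^1 t2^0 gives -0.6Δₜ = -0.6 × (4/9) × 138 = -37 kJ/mol.
OSPE = -55 − (-37) = -18 kJ/mol.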